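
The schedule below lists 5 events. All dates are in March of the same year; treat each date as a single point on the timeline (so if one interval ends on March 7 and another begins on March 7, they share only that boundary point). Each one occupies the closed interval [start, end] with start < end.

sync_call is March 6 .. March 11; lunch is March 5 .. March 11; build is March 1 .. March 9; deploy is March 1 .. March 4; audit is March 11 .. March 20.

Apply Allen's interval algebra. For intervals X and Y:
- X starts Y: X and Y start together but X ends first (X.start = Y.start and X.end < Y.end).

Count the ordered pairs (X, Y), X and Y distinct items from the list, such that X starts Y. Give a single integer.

Checking all 20 ordered pairs for relation 'starts'; matching pairs in alphabetical order:
(deploy, build): deploy starts build ✓
Count: 1.

1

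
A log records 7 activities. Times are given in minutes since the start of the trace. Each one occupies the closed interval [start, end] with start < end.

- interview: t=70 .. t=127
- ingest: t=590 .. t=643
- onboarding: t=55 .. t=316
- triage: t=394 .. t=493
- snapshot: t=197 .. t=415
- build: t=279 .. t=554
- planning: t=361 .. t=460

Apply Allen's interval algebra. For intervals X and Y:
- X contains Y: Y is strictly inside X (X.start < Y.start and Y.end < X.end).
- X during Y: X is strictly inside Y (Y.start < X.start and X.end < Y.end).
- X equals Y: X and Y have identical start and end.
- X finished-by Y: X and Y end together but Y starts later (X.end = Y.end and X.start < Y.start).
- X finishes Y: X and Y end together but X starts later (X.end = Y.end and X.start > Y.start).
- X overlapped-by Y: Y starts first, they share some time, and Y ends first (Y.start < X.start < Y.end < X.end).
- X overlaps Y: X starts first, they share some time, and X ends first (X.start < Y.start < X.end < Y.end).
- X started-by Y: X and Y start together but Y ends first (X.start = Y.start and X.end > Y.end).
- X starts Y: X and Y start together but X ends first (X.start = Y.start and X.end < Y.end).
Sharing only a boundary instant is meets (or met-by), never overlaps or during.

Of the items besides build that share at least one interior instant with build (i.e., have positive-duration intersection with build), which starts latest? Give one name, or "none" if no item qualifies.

Target build = [t=279, t=554].
ingest [t=590, t=643] → after → excluded.
interview [t=70, t=127] → before → excluded.
onboarding [t=55, t=316] → overlaps → candidate.
planning [t=361, t=460] → during → candidate.
snapshot [t=197, t=415] → overlaps → candidate.
triage [t=394, t=493] → during → candidate.
Among candidates, latest start is t=394 → triage.

triage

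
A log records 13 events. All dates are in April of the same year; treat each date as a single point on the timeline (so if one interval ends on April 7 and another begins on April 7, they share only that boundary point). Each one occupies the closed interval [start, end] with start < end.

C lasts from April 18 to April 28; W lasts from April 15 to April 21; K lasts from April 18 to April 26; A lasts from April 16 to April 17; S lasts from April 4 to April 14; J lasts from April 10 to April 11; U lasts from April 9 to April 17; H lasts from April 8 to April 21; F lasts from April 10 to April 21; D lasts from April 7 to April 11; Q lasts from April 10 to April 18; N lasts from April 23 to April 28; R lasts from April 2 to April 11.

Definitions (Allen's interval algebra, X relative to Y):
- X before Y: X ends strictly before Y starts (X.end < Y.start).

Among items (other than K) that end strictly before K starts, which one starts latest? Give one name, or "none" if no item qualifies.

Target K = [April 18, April 26].
A [April 16, April 17] → before → candidate.
C [April 18, April 28] → started-by → excluded.
D [April 7, April 11] → before → candidate.
F [April 10, April 21] → overlaps → excluded.
H [April 8, April 21] → overlaps → excluded.
J [April 10, April 11] → before → candidate.
N [April 23, April 28] → overlapped-by → excluded.
Q [April 10, April 18] → meets → excluded.
R [April 2, April 11] → before → candidate.
S [April 4, April 14] → before → candidate.
U [April 9, April 17] → before → candidate.
W [April 15, April 21] → overlaps → excluded.
Among candidates, latest start is April 16 → A.

A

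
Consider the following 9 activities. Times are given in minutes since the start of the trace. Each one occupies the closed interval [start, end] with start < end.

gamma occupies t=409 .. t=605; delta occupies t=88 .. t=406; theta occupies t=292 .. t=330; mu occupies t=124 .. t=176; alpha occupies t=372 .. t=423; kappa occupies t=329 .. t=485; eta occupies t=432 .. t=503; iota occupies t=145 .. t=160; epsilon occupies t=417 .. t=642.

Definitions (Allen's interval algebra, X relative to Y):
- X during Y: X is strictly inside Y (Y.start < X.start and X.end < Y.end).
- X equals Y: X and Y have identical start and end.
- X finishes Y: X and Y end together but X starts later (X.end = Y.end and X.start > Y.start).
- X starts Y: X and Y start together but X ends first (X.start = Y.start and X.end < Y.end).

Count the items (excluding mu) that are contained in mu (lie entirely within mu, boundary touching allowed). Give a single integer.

Target mu = [t=124, t=176].
alpha [t=372, t=423] → after → no.
delta [t=88, t=406] → contains → no.
epsilon [t=417, t=642] → after → no.
eta [t=432, t=503] → after → no.
gamma [t=409, t=605] → after → no.
iota [t=145, t=160] → during → counts.
kappa [t=329, t=485] → after → no.
theta [t=292, t=330] → after → no.
Total: 1.

1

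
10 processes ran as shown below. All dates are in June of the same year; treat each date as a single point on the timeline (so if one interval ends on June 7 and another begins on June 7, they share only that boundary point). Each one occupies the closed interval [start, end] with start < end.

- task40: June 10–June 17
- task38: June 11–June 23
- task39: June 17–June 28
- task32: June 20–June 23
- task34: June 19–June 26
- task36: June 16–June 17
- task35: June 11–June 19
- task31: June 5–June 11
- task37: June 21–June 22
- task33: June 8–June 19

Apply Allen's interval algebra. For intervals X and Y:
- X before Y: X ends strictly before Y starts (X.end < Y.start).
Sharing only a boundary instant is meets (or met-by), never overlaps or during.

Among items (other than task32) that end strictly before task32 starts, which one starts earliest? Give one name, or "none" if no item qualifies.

Target task32 = [June 20, June 23].
task31 [June 5, June 11] → before → candidate.
task33 [June 8, June 19] → before → candidate.
task34 [June 19, June 26] → contains → excluded.
task35 [June 11, June 19] → before → candidate.
task36 [June 16, June 17] → before → candidate.
task37 [June 21, June 22] → during → excluded.
task38 [June 11, June 23] → finished-by → excluded.
task39 [June 17, June 28] → contains → excluded.
task40 [June 10, June 17] → before → candidate.
Among candidates, earliest start is June 5 → task31.

task31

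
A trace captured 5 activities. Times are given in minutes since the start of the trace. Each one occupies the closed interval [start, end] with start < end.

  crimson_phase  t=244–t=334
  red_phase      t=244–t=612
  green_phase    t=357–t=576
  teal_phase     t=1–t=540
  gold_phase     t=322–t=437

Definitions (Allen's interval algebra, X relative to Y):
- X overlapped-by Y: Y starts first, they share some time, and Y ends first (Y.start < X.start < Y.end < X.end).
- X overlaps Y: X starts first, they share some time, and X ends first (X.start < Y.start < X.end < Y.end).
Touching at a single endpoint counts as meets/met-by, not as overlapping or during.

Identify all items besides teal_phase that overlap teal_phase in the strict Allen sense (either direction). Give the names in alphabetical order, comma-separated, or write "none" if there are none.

green_phase, red_phase

Target teal_phase = [t=1, t=540].
crimson_phase [t=244, t=334] → during → no.
gold_phase [t=322, t=437] → during → no.
green_phase [t=357, t=576] → overlapped-by → yes.
red_phase [t=244, t=612] → overlapped-by → yes.
Result: green_phase, red_phase.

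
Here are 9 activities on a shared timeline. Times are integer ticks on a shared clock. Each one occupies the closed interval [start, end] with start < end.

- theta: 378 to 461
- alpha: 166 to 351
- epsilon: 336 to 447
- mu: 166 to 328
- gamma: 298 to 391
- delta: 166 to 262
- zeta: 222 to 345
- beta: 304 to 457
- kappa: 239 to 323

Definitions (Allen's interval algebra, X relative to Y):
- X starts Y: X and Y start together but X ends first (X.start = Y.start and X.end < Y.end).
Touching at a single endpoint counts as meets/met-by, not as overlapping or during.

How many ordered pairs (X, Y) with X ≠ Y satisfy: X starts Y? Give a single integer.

3

Checking all 72 ordered pairs for relation 'starts'; matching pairs in alphabetical order:
(delta, alpha): delta starts alpha ✓
(delta, mu): delta starts mu ✓
(mu, alpha): mu starts alpha ✓
Count: 3.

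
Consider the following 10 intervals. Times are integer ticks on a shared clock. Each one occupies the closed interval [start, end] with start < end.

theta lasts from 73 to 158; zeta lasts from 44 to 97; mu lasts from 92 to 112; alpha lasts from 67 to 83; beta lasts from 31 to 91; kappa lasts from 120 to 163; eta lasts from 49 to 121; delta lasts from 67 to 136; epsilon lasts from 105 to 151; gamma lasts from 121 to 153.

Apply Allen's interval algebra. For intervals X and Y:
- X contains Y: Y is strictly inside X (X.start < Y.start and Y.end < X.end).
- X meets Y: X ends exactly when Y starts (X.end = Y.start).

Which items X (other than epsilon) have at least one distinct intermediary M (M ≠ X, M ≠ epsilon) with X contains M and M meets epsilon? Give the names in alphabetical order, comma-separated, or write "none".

Target epsilon = [105, 151].
Intermediaries M with M meets epsilon: none.
Union: none.

none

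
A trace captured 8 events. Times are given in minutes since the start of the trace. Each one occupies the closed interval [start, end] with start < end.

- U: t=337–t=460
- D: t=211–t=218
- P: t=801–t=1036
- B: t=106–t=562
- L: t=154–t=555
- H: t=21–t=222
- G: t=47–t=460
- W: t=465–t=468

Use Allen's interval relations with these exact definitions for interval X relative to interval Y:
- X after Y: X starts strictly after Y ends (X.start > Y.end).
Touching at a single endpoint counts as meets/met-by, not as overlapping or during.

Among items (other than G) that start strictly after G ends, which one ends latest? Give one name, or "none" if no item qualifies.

P

Target G = [t=47, t=460].
B [t=106, t=562] → overlapped-by → excluded.
D [t=211, t=218] → during → excluded.
H [t=21, t=222] → overlaps → excluded.
L [t=154, t=555] → overlapped-by → excluded.
P [t=801, t=1036] → after → candidate.
U [t=337, t=460] → finishes → excluded.
W [t=465, t=468] → after → candidate.
Among candidates, latest end is t=1036 → P.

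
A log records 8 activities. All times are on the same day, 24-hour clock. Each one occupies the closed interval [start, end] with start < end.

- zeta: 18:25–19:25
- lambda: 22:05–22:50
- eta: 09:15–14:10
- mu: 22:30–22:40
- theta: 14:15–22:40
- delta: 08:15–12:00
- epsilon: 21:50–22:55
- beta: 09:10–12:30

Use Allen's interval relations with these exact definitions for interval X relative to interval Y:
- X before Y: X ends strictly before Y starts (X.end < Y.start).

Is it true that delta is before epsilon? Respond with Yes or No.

delta = [08:15, 12:00], epsilon = [21:50, 22:55].
Actual relation of delta to epsilon: before.
Asked whether 'before' holds → Yes.

Yes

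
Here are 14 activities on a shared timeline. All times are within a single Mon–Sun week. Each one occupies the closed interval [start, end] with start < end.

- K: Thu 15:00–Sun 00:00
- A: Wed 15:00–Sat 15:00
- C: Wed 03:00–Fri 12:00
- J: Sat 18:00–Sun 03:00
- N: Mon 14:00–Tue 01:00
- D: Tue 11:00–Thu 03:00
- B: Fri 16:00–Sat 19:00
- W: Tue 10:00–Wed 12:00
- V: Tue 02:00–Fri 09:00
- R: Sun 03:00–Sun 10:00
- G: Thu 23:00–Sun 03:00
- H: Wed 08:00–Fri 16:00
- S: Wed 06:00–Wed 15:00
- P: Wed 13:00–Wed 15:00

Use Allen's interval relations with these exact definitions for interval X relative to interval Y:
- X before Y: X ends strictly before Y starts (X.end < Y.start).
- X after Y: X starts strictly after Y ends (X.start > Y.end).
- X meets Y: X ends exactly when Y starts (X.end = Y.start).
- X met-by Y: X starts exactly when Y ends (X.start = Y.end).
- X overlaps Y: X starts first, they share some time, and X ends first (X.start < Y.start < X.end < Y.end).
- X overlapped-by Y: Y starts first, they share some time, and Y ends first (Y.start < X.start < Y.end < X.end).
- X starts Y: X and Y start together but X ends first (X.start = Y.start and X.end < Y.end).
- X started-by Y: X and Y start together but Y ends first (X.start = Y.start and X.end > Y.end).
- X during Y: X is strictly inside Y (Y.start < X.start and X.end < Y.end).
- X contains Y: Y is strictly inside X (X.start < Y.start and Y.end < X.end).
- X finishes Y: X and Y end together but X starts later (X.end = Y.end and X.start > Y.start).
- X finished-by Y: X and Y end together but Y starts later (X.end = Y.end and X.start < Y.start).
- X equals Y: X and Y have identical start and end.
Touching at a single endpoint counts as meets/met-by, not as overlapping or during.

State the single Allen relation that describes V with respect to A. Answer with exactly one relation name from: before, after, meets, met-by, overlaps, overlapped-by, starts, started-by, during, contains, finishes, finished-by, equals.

overlaps

V = [Tue 02:00, Fri 09:00]; A = [Wed 15:00, Sat 15:00].
Compare endpoints: V.start < A.start, V.start < A.end, V.end > A.start, V.end < A.end.
That pattern is 'overlaps'.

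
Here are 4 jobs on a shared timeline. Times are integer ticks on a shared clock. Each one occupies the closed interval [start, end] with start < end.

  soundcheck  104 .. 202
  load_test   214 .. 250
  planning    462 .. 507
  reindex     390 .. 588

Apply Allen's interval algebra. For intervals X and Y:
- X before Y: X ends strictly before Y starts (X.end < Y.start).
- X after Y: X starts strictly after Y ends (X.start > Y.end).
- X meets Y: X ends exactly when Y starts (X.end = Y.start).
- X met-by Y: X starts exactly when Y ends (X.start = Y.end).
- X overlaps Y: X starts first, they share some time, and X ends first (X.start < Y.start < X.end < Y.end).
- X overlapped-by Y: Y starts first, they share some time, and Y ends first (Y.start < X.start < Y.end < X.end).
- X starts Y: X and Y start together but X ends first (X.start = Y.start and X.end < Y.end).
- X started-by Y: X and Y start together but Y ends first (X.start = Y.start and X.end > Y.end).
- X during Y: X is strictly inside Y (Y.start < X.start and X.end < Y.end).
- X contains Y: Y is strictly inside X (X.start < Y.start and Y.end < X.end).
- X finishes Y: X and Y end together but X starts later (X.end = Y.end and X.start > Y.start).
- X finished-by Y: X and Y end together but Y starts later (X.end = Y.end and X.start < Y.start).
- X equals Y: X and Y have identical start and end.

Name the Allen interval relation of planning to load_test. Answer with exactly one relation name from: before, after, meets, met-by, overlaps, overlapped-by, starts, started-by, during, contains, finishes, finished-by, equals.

planning = [462, 507]; load_test = [214, 250].
Compare endpoints: planning.start > load_test.start, planning.start > load_test.end, planning.end > load_test.start, planning.end > load_test.end.
That pattern is 'after'.

after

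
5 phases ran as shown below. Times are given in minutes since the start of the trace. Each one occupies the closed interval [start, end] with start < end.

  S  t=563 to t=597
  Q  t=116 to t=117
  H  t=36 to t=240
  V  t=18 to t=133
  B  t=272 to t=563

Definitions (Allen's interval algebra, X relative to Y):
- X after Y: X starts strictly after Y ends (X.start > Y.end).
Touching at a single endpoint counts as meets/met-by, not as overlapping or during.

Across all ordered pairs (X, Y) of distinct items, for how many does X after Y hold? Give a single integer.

6

Checking all 20 ordered pairs for relation 'after'; matching pairs in alphabetical order:
(B, H): B after H ✓
(B, Q): B after Q ✓
(B, V): B after V ✓
(S, H): S after H ✓
(S, Q): S after Q ✓
(S, V): S after V ✓
Count: 6.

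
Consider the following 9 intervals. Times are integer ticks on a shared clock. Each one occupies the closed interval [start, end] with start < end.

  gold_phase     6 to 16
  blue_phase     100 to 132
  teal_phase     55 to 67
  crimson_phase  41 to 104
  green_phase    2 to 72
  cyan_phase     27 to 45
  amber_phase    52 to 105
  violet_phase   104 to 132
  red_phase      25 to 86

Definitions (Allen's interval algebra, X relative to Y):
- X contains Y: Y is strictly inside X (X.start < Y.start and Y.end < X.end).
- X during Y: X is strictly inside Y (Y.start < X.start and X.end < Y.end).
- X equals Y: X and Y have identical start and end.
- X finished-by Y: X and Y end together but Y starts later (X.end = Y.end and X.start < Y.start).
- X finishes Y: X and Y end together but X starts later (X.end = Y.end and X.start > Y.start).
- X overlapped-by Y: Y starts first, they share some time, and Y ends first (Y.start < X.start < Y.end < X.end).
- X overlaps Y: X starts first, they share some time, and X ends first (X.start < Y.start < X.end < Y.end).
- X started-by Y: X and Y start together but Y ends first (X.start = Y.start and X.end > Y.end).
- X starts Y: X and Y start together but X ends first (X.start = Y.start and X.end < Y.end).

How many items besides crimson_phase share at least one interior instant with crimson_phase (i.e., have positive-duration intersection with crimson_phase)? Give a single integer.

Target crimson_phase = [41, 104].
amber_phase [52, 105] → overlapped-by → counts.
blue_phase [100, 132] → overlapped-by → counts.
cyan_phase [27, 45] → overlaps → counts.
gold_phase [6, 16] → before → no.
green_phase [2, 72] → overlaps → counts.
red_phase [25, 86] → overlaps → counts.
teal_phase [55, 67] → during → counts.
violet_phase [104, 132] → met-by → no.
Total: 6.

6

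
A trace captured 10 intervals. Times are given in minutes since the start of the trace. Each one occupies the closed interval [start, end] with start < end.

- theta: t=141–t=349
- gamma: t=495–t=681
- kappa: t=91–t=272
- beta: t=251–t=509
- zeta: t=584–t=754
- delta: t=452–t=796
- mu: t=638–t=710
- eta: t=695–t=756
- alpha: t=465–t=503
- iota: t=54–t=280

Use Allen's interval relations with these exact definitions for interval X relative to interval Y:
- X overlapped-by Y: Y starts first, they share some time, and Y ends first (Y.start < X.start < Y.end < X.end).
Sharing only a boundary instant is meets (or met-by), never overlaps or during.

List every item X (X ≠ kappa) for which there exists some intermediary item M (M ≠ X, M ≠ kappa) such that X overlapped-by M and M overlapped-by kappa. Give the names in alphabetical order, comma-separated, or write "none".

Target kappa = [t=91, t=272].
Intermediaries M with M overlapped-by kappa: beta, theta.
Via beta — items with X overlapped-by beta: delta, gamma.
Via theta — items with X overlapped-by theta: beta.
Union: beta, delta, gamma.

beta, delta, gamma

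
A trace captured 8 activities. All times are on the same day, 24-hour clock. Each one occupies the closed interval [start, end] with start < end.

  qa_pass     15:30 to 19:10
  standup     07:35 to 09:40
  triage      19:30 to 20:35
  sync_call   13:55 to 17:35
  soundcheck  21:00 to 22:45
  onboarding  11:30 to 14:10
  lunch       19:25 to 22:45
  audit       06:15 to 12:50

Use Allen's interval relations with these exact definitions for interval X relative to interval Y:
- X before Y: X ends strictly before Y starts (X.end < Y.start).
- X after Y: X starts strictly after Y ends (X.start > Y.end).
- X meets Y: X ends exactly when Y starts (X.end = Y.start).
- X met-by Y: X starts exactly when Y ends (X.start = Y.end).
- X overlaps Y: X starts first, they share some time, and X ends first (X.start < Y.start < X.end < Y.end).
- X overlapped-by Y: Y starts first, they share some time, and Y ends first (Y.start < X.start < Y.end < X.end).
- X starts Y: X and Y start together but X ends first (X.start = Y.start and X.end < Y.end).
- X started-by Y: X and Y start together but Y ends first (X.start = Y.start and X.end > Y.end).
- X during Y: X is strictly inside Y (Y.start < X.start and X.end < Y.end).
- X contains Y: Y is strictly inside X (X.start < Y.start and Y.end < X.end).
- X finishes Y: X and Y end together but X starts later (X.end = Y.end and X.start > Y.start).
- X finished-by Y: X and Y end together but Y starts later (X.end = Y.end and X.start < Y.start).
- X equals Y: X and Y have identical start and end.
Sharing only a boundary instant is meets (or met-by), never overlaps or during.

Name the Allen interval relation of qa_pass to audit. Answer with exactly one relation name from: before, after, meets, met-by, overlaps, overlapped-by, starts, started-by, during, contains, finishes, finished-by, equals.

qa_pass = [15:30, 19:10]; audit = [06:15, 12:50].
Compare endpoints: qa_pass.start > audit.start, qa_pass.start > audit.end, qa_pass.end > audit.start, qa_pass.end > audit.end.
That pattern is 'after'.

after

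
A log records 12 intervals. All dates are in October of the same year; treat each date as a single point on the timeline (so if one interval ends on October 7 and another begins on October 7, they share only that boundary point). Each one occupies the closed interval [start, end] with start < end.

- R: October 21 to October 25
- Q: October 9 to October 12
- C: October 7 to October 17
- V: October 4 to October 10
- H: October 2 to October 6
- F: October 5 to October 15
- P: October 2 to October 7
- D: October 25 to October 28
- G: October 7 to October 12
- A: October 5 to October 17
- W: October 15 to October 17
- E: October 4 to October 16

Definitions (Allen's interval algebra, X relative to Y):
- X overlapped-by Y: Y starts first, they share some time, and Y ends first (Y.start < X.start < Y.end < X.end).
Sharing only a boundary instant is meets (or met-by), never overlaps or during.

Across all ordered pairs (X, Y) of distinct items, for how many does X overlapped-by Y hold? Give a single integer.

Checking all 132 ordered pairs for relation 'overlapped-by'; matching pairs in alphabetical order:
(A, E): A overlapped-by E ✓
(A, H): A overlapped-by H ✓
(A, P): A overlapped-by P ✓
(A, V): A overlapped-by V ✓
(C, E): C overlapped-by E ✓
(C, F): C overlapped-by F ✓
(C, V): C overlapped-by V ✓
(E, H): E overlapped-by H ✓
(E, P): E overlapped-by P ✓
(F, H): F overlapped-by H ✓
(F, P): F overlapped-by P ✓
(F, V): F overlapped-by V ✓
(G, V): G overlapped-by V ✓
(Q, V): Q overlapped-by V ✓
(V, H): V overlapped-by H ✓
(V, P): V overlapped-by P ✓
(W, E): W overlapped-by E ✓
Count: 17.

17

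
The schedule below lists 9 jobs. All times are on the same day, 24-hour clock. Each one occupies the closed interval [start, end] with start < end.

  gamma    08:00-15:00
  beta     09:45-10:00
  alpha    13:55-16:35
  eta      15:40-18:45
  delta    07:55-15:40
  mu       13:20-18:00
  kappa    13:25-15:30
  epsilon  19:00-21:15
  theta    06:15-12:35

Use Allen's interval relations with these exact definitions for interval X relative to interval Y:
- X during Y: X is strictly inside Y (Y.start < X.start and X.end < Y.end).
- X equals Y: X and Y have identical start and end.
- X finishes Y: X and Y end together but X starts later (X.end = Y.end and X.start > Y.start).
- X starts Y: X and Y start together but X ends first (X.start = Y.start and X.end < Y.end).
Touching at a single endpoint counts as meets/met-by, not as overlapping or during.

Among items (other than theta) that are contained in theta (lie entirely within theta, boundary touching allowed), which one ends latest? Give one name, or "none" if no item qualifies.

beta

Target theta = [06:15, 12:35].
alpha [13:55, 16:35] → after → excluded.
beta [09:45, 10:00] → during → candidate.
delta [07:55, 15:40] → overlapped-by → excluded.
epsilon [19:00, 21:15] → after → excluded.
eta [15:40, 18:45] → after → excluded.
gamma [08:00, 15:00] → overlapped-by → excluded.
kappa [13:25, 15:30] → after → excluded.
mu [13:20, 18:00] → after → excluded.
Among candidates, latest end is 10:00 → beta.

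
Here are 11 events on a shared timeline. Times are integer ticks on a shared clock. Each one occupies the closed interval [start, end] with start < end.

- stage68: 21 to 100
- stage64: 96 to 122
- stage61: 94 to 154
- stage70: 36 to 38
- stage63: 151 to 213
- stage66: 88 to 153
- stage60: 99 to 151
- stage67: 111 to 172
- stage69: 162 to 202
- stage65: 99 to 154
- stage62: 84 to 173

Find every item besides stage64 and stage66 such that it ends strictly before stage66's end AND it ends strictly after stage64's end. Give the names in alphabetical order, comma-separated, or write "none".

Conditions: its end is strictly before stage66's end (X.end < 153) AND its end is strictly after stage64's end (X.end > 122).
stage60: end 151 < 153? ✓; end 151 > 122? ✓ → yes.
stage61: end 154 < 153? ✗; end 154 > 122? ✓ → no.
stage62: end 173 < 153? ✗; end 173 > 122? ✓ → no.
stage63: end 213 < 153? ✗; end 213 > 122? ✓ → no.
stage65: end 154 < 153? ✗; end 154 > 122? ✓ → no.
stage67: end 172 < 153? ✗; end 172 > 122? ✓ → no.
stage68: end 100 < 153? ✓; end 100 > 122? ✗ → no.
stage69: end 202 < 153? ✗; end 202 > 122? ✓ → no.
stage70: end 38 < 153? ✓; end 38 > 122? ✗ → no.
Result: stage60.

stage60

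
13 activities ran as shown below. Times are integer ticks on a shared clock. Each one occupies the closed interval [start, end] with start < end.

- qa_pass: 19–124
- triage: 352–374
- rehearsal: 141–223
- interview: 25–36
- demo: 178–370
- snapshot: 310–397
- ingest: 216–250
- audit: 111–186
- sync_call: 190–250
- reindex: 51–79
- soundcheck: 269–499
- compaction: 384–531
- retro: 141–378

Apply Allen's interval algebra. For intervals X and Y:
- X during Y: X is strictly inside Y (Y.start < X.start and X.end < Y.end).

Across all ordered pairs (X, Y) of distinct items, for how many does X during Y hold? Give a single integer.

11

Checking all 156 ordered pairs for relation 'during'; matching pairs in alphabetical order:
(demo, retro): demo during retro ✓
(ingest, demo): ingest during demo ✓
(ingest, retro): ingest during retro ✓
(interview, qa_pass): interview during qa_pass ✓
(reindex, qa_pass): reindex during qa_pass ✓
(snapshot, soundcheck): snapshot during soundcheck ✓
(sync_call, demo): sync_call during demo ✓
(sync_call, retro): sync_call during retro ✓
(triage, retro): triage during retro ✓
(triage, snapshot): triage during snapshot ✓
(triage, soundcheck): triage during soundcheck ✓
Count: 11.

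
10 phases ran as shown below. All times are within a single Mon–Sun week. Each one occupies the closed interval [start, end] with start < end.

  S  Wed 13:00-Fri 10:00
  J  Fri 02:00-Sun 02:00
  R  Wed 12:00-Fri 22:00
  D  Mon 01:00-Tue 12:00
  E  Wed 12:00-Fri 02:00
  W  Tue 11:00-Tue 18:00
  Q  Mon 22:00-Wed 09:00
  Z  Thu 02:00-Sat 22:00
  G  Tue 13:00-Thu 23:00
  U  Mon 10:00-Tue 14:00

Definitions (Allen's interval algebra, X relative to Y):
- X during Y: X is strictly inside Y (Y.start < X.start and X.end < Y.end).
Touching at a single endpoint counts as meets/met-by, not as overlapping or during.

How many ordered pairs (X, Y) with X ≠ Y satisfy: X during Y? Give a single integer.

2

Checking all 90 ordered pairs for relation 'during'; matching pairs in alphabetical order:
(S, R): S during R ✓
(W, Q): W during Q ✓
Count: 2.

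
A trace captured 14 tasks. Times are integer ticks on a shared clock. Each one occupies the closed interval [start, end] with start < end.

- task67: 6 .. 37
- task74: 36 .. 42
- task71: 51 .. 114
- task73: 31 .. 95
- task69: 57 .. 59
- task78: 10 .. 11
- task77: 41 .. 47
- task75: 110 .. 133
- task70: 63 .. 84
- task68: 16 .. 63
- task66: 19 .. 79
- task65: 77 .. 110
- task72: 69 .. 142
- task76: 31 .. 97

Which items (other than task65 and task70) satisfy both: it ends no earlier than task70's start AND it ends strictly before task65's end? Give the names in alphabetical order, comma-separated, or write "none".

task66, task68, task73, task76

Conditions: its end is no earlier than task70's start (X.end >= 63) AND its end is strictly before task65's end (X.end < 110).
task66: end 79 >= 63? ✓; end 79 < 110? ✓ → yes.
task67: end 37 >= 63? ✗; end 37 < 110? ✓ → no.
task68: end 63 >= 63? ✓; end 63 < 110? ✓ → yes.
task69: end 59 >= 63? ✗; end 59 < 110? ✓ → no.
task71: end 114 >= 63? ✓; end 114 < 110? ✗ → no.
task72: end 142 >= 63? ✓; end 142 < 110? ✗ → no.
task73: end 95 >= 63? ✓; end 95 < 110? ✓ → yes.
task74: end 42 >= 63? ✗; end 42 < 110? ✓ → no.
task75: end 133 >= 63? ✓; end 133 < 110? ✗ → no.
task76: end 97 >= 63? ✓; end 97 < 110? ✓ → yes.
task77: end 47 >= 63? ✗; end 47 < 110? ✓ → no.
task78: end 11 >= 63? ✗; end 11 < 110? ✓ → no.
Result: task66, task68, task73, task76.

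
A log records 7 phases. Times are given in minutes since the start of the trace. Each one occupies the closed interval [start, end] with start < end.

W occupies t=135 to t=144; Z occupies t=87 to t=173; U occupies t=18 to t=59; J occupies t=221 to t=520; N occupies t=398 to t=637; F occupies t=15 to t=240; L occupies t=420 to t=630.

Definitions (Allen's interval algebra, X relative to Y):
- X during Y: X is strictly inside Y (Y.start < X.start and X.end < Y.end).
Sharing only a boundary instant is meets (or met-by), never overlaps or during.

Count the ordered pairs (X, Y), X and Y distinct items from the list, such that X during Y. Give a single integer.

Checking all 42 ordered pairs for relation 'during'; matching pairs in alphabetical order:
(L, N): L during N ✓
(U, F): U during F ✓
(W, F): W during F ✓
(W, Z): W during Z ✓
(Z, F): Z during F ✓
Count: 5.

5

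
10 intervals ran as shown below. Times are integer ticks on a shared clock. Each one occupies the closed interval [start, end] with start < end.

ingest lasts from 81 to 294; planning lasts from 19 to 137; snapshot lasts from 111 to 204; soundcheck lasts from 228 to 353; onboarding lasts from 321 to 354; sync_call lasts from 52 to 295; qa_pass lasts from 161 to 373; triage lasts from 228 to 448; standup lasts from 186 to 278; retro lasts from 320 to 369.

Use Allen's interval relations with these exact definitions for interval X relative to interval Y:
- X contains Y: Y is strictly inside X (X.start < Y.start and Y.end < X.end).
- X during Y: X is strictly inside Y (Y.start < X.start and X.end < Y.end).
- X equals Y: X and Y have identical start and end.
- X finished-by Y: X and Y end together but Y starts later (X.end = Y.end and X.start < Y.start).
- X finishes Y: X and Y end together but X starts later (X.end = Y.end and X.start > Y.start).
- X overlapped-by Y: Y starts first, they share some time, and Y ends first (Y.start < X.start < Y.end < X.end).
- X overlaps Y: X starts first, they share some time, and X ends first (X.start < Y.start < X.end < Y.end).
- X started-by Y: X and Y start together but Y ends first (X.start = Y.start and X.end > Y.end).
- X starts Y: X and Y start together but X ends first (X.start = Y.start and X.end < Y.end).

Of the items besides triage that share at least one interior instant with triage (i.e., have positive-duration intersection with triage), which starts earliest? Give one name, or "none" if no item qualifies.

Target triage = [228, 448].
ingest [81, 294] → overlaps → candidate.
onboarding [321, 354] → during → candidate.
planning [19, 137] → before → excluded.
qa_pass [161, 373] → overlaps → candidate.
retro [320, 369] → during → candidate.
snapshot [111, 204] → before → excluded.
soundcheck [228, 353] → starts → candidate.
standup [186, 278] → overlaps → candidate.
sync_call [52, 295] → overlaps → candidate.
Among candidates, earliest start is 52 → sync_call.

sync_call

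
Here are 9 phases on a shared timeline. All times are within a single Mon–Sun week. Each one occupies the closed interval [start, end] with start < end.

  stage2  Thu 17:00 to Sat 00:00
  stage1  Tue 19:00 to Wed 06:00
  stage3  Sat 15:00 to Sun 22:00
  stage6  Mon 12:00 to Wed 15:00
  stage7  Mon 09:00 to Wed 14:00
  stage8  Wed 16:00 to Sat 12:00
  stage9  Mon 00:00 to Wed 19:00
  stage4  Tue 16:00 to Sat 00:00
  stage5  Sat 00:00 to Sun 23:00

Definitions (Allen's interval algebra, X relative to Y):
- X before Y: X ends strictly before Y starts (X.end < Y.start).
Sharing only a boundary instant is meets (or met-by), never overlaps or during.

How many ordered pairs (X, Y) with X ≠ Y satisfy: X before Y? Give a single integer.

Checking all 72 ordered pairs for relation 'before'; matching pairs in alphabetical order:
(stage1, stage2): stage1 before stage2 ✓
(stage1, stage3): stage1 before stage3 ✓
(stage1, stage5): stage1 before stage5 ✓
(stage1, stage8): stage1 before stage8 ✓
(stage2, stage3): stage2 before stage3 ✓
(stage4, stage3): stage4 before stage3 ✓
(stage6, stage2): stage6 before stage2 ✓
(stage6, stage3): stage6 before stage3 ✓
(stage6, stage5): stage6 before stage5 ✓
(stage6, stage8): stage6 before stage8 ✓
(stage7, stage2): stage7 before stage2 ✓
(stage7, stage3): stage7 before stage3 ✓
(stage7, stage5): stage7 before stage5 ✓
(stage7, stage8): stage7 before stage8 ✓
(stage8, stage3): stage8 before stage3 ✓
(stage9, stage2): stage9 before stage2 ✓
(stage9, stage3): stage9 before stage3 ✓
(stage9, stage5): stage9 before stage5 ✓
Count: 18.

18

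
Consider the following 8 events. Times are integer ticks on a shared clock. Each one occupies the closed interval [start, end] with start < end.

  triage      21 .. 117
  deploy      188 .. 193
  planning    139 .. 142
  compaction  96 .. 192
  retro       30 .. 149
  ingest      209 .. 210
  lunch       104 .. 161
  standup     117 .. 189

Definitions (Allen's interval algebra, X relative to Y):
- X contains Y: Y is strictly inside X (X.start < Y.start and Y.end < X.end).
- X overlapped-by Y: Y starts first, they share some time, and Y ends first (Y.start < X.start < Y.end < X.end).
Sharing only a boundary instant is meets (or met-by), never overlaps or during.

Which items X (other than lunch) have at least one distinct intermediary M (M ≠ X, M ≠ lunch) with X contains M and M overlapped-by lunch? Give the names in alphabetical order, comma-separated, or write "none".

Target lunch = [104, 161].
Intermediaries M with M overlapped-by lunch: standup.
Via standup — items with X contains standup: compaction.
Union: compaction.

compaction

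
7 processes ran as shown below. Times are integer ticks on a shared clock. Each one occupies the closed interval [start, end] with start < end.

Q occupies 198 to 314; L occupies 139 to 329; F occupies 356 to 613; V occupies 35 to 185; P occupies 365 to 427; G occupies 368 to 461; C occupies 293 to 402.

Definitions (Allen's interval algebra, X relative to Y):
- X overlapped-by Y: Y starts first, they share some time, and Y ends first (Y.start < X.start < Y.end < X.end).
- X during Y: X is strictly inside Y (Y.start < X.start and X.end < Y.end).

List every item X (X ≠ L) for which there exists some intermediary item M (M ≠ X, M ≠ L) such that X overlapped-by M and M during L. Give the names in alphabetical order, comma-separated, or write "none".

Target L = [139, 329].
Intermediaries M with M during L: Q.
Via Q — items with X overlapped-by Q: C.
Union: C.

C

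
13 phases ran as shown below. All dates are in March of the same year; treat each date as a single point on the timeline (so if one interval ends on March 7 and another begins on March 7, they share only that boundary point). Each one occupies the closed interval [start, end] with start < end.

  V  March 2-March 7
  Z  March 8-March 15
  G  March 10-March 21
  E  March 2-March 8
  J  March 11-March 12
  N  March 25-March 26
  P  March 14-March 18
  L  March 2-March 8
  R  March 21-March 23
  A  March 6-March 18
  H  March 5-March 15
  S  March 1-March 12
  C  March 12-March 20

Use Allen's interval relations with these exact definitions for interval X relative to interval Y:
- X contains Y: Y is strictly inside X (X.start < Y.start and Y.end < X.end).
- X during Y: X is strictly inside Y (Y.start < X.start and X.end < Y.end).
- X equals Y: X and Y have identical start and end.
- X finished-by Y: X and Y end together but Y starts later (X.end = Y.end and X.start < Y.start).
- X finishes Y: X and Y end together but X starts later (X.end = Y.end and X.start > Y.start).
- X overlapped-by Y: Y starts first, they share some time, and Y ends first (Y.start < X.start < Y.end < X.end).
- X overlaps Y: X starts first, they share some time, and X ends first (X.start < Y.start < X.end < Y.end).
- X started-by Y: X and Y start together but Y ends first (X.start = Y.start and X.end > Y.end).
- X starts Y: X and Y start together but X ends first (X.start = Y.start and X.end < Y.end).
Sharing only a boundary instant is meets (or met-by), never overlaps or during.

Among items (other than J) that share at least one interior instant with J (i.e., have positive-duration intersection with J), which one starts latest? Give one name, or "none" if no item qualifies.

Target J = [March 11, March 12].
A [March 6, March 18] → contains → candidate.
C [March 12, March 20] → met-by → excluded.
E [March 2, March 8] → before → excluded.
G [March 10, March 21] → contains → candidate.
H [March 5, March 15] → contains → candidate.
L [March 2, March 8] → before → excluded.
N [March 25, March 26] → after → excluded.
P [March 14, March 18] → after → excluded.
R [March 21, March 23] → after → excluded.
S [March 1, March 12] → finished-by → candidate.
V [March 2, March 7] → before → excluded.
Z [March 8, March 15] → contains → candidate.
Among candidates, latest start is March 10 → G.

G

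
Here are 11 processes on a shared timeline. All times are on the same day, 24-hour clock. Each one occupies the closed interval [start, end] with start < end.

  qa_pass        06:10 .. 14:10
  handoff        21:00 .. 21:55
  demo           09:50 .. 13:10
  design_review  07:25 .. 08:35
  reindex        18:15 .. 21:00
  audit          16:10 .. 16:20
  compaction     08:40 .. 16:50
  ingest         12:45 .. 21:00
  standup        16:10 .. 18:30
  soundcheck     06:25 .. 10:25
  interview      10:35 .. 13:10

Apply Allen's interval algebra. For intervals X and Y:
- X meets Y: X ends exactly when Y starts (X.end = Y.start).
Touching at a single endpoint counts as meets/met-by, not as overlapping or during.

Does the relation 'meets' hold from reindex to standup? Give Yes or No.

No

reindex = [18:15, 21:00], standup = [16:10, 18:30].
Actual relation of reindex to standup: overlapped-by.
Asked whether 'meets' holds → No.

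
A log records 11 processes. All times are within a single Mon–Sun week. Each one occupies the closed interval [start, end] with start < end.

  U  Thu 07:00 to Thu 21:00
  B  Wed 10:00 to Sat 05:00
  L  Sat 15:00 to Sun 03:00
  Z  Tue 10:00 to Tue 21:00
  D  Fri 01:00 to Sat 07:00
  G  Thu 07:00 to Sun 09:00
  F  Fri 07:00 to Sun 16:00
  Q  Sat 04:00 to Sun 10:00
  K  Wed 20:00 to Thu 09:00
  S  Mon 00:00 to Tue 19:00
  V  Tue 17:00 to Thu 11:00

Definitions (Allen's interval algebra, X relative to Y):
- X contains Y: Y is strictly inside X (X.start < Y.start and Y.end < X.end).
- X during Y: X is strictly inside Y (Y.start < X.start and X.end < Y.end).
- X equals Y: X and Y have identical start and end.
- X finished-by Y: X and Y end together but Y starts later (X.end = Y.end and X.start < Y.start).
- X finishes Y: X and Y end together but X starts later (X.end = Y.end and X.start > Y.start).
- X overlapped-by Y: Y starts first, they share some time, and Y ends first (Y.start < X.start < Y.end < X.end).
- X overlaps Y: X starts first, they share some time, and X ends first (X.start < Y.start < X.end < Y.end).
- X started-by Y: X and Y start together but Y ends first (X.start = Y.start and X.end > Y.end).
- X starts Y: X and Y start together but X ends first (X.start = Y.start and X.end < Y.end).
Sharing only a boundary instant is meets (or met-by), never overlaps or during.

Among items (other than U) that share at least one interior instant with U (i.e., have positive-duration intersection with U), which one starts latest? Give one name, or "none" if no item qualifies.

Target U = [Thu 07:00, Thu 21:00].
B [Wed 10:00, Sat 05:00] → contains → candidate.
D [Fri 01:00, Sat 07:00] → after → excluded.
F [Fri 07:00, Sun 16:00] → after → excluded.
G [Thu 07:00, Sun 09:00] → started-by → candidate.
K [Wed 20:00, Thu 09:00] → overlaps → candidate.
L [Sat 15:00, Sun 03:00] → after → excluded.
Q [Sat 04:00, Sun 10:00] → after → excluded.
S [Mon 00:00, Tue 19:00] → before → excluded.
V [Tue 17:00, Thu 11:00] → overlaps → candidate.
Z [Tue 10:00, Tue 21:00] → before → excluded.
Among candidates, latest start is Thu 07:00 → G.

G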